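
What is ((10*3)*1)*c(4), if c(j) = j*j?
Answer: 480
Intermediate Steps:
c(j) = j²
((10*3)*1)*c(4) = ((10*3)*1)*4² = (30*1)*16 = 30*16 = 480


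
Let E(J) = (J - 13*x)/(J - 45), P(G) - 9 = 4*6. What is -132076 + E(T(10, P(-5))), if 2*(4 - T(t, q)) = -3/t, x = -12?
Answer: -107909295/817 ≈ -1.3208e+5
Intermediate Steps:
P(G) = 33 (P(G) = 9 + 4*6 = 9 + 24 = 33)
T(t, q) = 4 + 3/(2*t) (T(t, q) = 4 - (-3)/(2*t) = 4 + 3/(2*t))
E(J) = (156 + J)/(-45 + J) (E(J) = (J - 13*(-12))/(J - 45) = (J + 156)/(-45 + J) = (156 + J)/(-45 + J))
-132076 + E(T(10, P(-5))) = -132076 + (156 + (4 + (3/2)/10))/(-45 + (4 + (3/2)/10)) = -132076 + (156 + (4 + (3/2)*(1/10)))/(-45 + (4 + (3/2)*(1/10))) = -132076 + (156 + (4 + 3/20))/(-45 + (4 + 3/20)) = -132076 + (156 + 83/20)/(-45 + 83/20) = -132076 + (3203/20)/(-817/20) = -132076 - 20/817*3203/20 = -132076 - 3203/817 = -107909295/817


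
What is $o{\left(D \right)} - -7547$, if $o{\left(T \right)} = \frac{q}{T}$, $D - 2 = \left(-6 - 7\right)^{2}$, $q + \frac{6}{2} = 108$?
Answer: $\frac{430214}{57} \approx 7547.6$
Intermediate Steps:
$q = 105$ ($q = -3 + 108 = 105$)
$D = 171$ ($D = 2 + \left(-6 - 7\right)^{2} = 2 + \left(-13\right)^{2} = 2 + 169 = 171$)
$o{\left(T \right)} = \frac{105}{T}$
$o{\left(D \right)} - -7547 = \frac{105}{171} - -7547 = 105 \cdot \frac{1}{171} + 7547 = \frac{35}{57} + 7547 = \frac{430214}{57}$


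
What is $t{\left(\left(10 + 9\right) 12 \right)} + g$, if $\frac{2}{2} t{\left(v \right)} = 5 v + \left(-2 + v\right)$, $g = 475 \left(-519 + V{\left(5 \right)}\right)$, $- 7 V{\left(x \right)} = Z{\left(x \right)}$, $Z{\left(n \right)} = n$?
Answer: $- \frac{1718488}{7} \approx -2.455 \cdot 10^{5}$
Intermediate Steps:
$V{\left(x \right)} = - \frac{x}{7}$
$g = - \frac{1728050}{7}$ ($g = 475 \left(-519 - \frac{5}{7}\right) = 475 \left(- \frac{3638}{7}\right) = - \frac{1728050}{7} \approx -2.4686 \cdot 10^{5}$)
$t{\left(v \right)} = -2 + 6 v$ ($t{\left(v \right)} = 5 v + \left(-2 + v\right) = -2 + 6 v$)
$t{\left(\left(10 + 9\right) 12 \right)} + g = \left(-2 + 6 \left(10 + 9\right) 12\right) - \frac{1728050}{7} = \left(-2 + 6 \cdot 19 \cdot 12\right) - \frac{1728050}{7} = \left(-2 + 6 \cdot 228\right) - \frac{1728050}{7} = \left(-2 + 1368\right) - \frac{1728050}{7} = 1366 - \frac{1728050}{7} = - \frac{1718488}{7}$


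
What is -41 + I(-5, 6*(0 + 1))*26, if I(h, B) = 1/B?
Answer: -110/3 ≈ -36.667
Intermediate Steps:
-41 + I(-5, 6*(0 + 1))*26 = -41 + 26/(6*(0 + 1)) = -41 + 26/(6*1) = -41 + 26/6 = -41 + (⅙)*26 = -41 + 13/3 = -110/3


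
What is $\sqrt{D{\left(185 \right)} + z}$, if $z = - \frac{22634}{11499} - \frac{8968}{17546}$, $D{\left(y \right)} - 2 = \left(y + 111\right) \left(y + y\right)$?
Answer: $\frac{4 \sqrt{69660719829586533462}}{100880727} \approx 330.94$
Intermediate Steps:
$D{\left(y \right)} = 2 + 2 y \left(111 + y\right)$ ($D{\left(y \right)} = 2 + \left(y + 111\right) \left(y + y\right) = 2 + \left(111 + y\right) 2 y = 2 + 2 y \left(111 + y\right)$)
$z = - \frac{250129598}{100880727}$ ($z = \left(-22634\right) \frac{1}{11499} - \frac{4484}{8773} = - \frac{22634}{11499} - \frac{4484}{8773} = - \frac{250129598}{100880727} \approx -2.4795$)
$\sqrt{D{\left(185 \right)} + z} = \sqrt{\left(2 + 2 \cdot 185^{2} + 222 \cdot 185\right) - \frac{250129598}{100880727}} = \sqrt{\left(2 + 2 \cdot 34225 + 41070\right) - \frac{250129598}{100880727}} = \sqrt{\left(2 + 68450 + 41070\right) - \frac{250129598}{100880727}} = \sqrt{109522 - \frac{250129598}{100880727}} = \sqrt{\frac{11048408852896}{100880727}} = \frac{4 \sqrt{69660719829586533462}}{100880727}$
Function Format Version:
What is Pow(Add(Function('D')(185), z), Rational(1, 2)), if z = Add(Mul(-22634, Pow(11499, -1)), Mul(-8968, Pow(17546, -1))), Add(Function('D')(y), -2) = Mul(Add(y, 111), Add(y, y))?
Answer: Mul(Rational(4, 100880727), Pow(69660719829586533462, Rational(1, 2))) ≈ 330.94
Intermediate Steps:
Function('D')(y) = Add(2, Mul(2, y, Add(111, y))) (Function('D')(y) = Add(2, Mul(Add(y, 111), Add(y, y))) = Add(2, Mul(Add(111, y), Mul(2, y))) = Add(2, Mul(2, y, Add(111, y))))
z = Rational(-250129598, 100880727) (z = Add(Mul(-22634, Rational(1, 11499)), Mul(-8968, Rational(1, 17546))) = Add(Rational(-22634, 11499), Rational(-4484, 8773)) = Rational(-250129598, 100880727) ≈ -2.4795)
Pow(Add(Function('D')(185), z), Rational(1, 2)) = Pow(Add(Add(2, Mul(2, Pow(185, 2)), Mul(222, 185)), Rational(-250129598, 100880727)), Rational(1, 2)) = Pow(Add(Add(2, Mul(2, 34225), 41070), Rational(-250129598, 100880727)), Rational(1, 2)) = Pow(Add(Add(2, 68450, 41070), Rational(-250129598, 100880727)), Rational(1, 2)) = Pow(Add(109522, Rational(-250129598, 100880727)), Rational(1, 2)) = Pow(Rational(11048408852896, 100880727), Rational(1, 2)) = Mul(Rational(4, 100880727), Pow(69660719829586533462, Rational(1, 2)))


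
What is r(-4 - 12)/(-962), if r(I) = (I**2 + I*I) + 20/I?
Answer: -2043/3848 ≈ -0.53092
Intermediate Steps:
r(I) = 2*I**2 + 20/I (r(I) = (I**2 + I**2) + 20/I = 2*I**2 + 20/I)
r(-4 - 12)/(-962) = (2*(10 + (-4 - 12)**3)/(-4 - 12))/(-962) = (2*(10 + (-16)**3)/(-16))*(-1/962) = (2*(-1/16)*(10 - 4096))*(-1/962) = (2*(-1/16)*(-4086))*(-1/962) = (2043/4)*(-1/962) = -2043/3848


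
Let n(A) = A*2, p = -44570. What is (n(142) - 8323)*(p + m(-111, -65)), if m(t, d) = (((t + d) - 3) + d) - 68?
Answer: 360806398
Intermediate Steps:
n(A) = 2*A
m(t, d) = -71 + t + 2*d (m(t, d) = (((d + t) - 3) + d) - 68 = ((-3 + d + t) + d) - 68 = (-3 + t + 2*d) - 68 = -71 + t + 2*d)
(n(142) - 8323)*(p + m(-111, -65)) = (2*142 - 8323)*(-44570 + (-71 - 111 + 2*(-65))) = (284 - 8323)*(-44570 + (-71 - 111 - 130)) = -8039*(-44570 - 312) = -8039*(-44882) = 360806398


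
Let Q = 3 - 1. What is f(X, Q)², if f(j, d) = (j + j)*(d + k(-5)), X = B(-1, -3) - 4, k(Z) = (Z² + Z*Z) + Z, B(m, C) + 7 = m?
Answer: 1272384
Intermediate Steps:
B(m, C) = -7 + m
k(Z) = Z + 2*Z² (k(Z) = (Z² + Z²) + Z = 2*Z² + Z = Z + 2*Z²)
Q = 2
X = -12 (X = (-7 - 1) - 4 = -8 - 4 = -12)
f(j, d) = 2*j*(45 + d) (f(j, d) = (j + j)*(d - 5*(1 + 2*(-5))) = (2*j)*(d - 5*(1 - 10)) = (2*j)*(d - 5*(-9)) = (2*j)*(d + 45) = (2*j)*(45 + d) = 2*j*(45 + d))
f(X, Q)² = (2*(-12)*(45 + 2))² = (2*(-12)*47)² = (-1128)² = 1272384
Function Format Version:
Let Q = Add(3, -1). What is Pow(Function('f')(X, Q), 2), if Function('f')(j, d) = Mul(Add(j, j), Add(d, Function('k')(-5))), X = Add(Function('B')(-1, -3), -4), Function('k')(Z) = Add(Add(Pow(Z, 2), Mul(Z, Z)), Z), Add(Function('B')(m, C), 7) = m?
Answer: 1272384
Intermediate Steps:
Function('B')(m, C) = Add(-7, m)
Function('k')(Z) = Add(Z, Mul(2, Pow(Z, 2))) (Function('k')(Z) = Add(Add(Pow(Z, 2), Pow(Z, 2)), Z) = Add(Mul(2, Pow(Z, 2)), Z) = Add(Z, Mul(2, Pow(Z, 2))))
Q = 2
X = -12 (X = Add(Add(-7, -1), -4) = Add(-8, -4) = -12)
Function('f')(j, d) = Mul(2, j, Add(45, d)) (Function('f')(j, d) = Mul(Add(j, j), Add(d, Mul(-5, Add(1, Mul(2, -5))))) = Mul(Mul(2, j), Add(d, Mul(-5, Add(1, -10)))) = Mul(Mul(2, j), Add(d, Mul(-5, -9))) = Mul(Mul(2, j), Add(d, 45)) = Mul(Mul(2, j), Add(45, d)) = Mul(2, j, Add(45, d)))
Pow(Function('f')(X, Q), 2) = Pow(Mul(2, -12, Add(45, 2)), 2) = Pow(Mul(2, -12, 47), 2) = Pow(-1128, 2) = 1272384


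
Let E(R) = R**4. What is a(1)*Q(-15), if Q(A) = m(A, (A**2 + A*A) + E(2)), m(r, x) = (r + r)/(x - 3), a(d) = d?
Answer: -30/463 ≈ -0.064795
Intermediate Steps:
m(r, x) = 2*r/(-3 + x) (m(r, x) = (2*r)/(-3 + x) = 2*r/(-3 + x))
Q(A) = 2*A/(13 + 2*A**2) (Q(A) = 2*A/(-3 + ((A**2 + A*A) + 2**4)) = 2*A/(-3 + ((A**2 + A**2) + 16)) = 2*A/(-3 + (2*A**2 + 16)) = 2*A/(-3 + (16 + 2*A**2)) = 2*A/(13 + 2*A**2))
a(1)*Q(-15) = 1*(2*(-15)/(13 + 2*(-15)**2)) = 1*(2*(-15)/(13 + 2*225)) = 1*(2*(-15)/(13 + 450)) = 1*(2*(-15)/463) = 1*(2*(-15)*(1/463)) = 1*(-30/463) = -30/463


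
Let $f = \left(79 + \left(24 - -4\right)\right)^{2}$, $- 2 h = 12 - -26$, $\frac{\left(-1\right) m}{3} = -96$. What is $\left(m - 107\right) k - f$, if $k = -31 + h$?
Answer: $-20499$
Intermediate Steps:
$m = 288$ ($m = \left(-3\right) \left(-96\right) = 288$)
$h = -19$ ($h = - \frac{12 - -26}{2} = - \frac{12 + 26}{2} = \left(- \frac{1}{2}\right) 38 = -19$)
$k = -50$ ($k = -31 - 19 = -50$)
$f = 11449$ ($f = \left(79 + \left(24 + 4\right)\right)^{2} = \left(79 + 28\right)^{2} = 107^{2} = 11449$)
$\left(m - 107\right) k - f = \left(288 - 107\right) \left(-50\right) - 11449 = 181 \left(-50\right) - 11449 = -9050 - 11449 = -20499$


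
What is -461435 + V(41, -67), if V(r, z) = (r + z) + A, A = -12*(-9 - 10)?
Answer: -461233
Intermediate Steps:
A = 228 (A = -12*(-19) = 228)
V(r, z) = 228 + r + z (V(r, z) = (r + z) + 228 = 228 + r + z)
-461435 + V(41, -67) = -461435 + (228 + 41 - 67) = -461435 + 202 = -461233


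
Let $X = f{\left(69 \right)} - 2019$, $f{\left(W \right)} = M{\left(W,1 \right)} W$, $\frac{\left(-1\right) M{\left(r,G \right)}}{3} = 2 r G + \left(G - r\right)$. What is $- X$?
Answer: $16509$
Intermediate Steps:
$M{\left(r,G \right)} = - 3 G + 3 r - 6 G r$ ($M{\left(r,G \right)} = - 3 \left(2 r G + \left(G - r\right)\right) = - 3 \left(2 G r + \left(G - r\right)\right) = - 3 \left(G - r + 2 G r\right) = - 3 G + 3 r - 6 G r$)
$f{\left(W \right)} = W \left(-3 - 3 W\right)$ ($f{\left(W \right)} = \left(\left(-3\right) 1 + 3 W - 6 W\right) W = \left(-3 + 3 W - 6 W\right) W = \left(-3 - 3 W\right) W = W \left(-3 - 3 W\right)$)
$X = -16509$ ($X = \left(-3\right) 69 \left(1 + 69\right) - 2019 = \left(-3\right) 69 \cdot 70 - 2019 = -14490 - 2019 = -16509$)
$- X = \left(-1\right) \left(-16509\right) = 16509$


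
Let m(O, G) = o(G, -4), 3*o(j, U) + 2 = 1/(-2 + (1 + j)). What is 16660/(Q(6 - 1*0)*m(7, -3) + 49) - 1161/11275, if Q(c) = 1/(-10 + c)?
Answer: 3004550293/8873425 ≈ 338.60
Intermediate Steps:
o(j, U) = -⅔ + 1/(3*(-1 + j)) (o(j, U) = -⅔ + 1/(3*(-2 + (1 + j))) = -⅔ + 1/(3*(-1 + j)))
m(O, G) = (3 - 2*G)/(3*(-1 + G))
16660/(Q(6 - 1*0)*m(7, -3) + 49) - 1161/11275 = 16660/(((3 - 2*(-3))/(3*(-1 - 3)))/(-10 + (6 - 1*0)) + 49) - 1161/11275 = 16660/(((⅓)*(3 + 6)/(-4))/(-10 + (6 + 0)) + 49) - 1161*1/11275 = 16660/(((⅓)*(-¼)*9)/(-10 + 6) + 49) - 1161/11275 = 16660/(-¾/(-4) + 49) - 1161/11275 = 16660/(-¼*(-¾) + 49) - 1161/11275 = 16660/(3/16 + 49) - 1161/11275 = 16660/(787/16) - 1161/11275 = 16660*(16/787) - 1161/11275 = 266560/787 - 1161/11275 = 3004550293/8873425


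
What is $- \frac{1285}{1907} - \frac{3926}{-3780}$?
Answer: $\frac{1314791}{3604230} \approx 0.36479$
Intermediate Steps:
$- \frac{1285}{1907} - \frac{3926}{-3780} = \left(-1285\right) \frac{1}{1907} - - \frac{1963}{1890} = - \frac{1285}{1907} + \frac{1963}{1890} = \frac{1314791}{3604230}$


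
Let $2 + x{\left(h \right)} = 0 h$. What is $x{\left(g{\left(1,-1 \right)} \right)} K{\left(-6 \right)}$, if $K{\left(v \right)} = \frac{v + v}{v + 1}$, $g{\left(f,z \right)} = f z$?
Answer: $- \frac{24}{5} \approx -4.8$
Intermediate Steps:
$x{\left(h \right)} = -2$ ($x{\left(h \right)} = -2 + 0 h = -2 + 0 = -2$)
$K{\left(v \right)} = \frac{2 v}{1 + v}$
$x{\left(g{\left(1,-1 \right)} \right)} K{\left(-6 \right)} = - 2 \cdot 2 \left(-6\right) \frac{1}{1 - 6} = - 2 \cdot 2 \left(-6\right) \frac{1}{-5} = - 2 \cdot 2 \left(-6\right) \left(- \frac{1}{5}\right) = \left(-2\right) \frac{12}{5} = - \frac{24}{5}$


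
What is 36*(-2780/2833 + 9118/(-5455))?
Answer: -1475862984/15454015 ≈ -95.500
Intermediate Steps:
36*(-2780/2833 + 9118/(-5455)) = 36*(-2780*1/2833 + 9118*(-1/5455)) = 36*(-2780/2833 - 9118/5455) = 36*(-40996194/15454015) = -1475862984/15454015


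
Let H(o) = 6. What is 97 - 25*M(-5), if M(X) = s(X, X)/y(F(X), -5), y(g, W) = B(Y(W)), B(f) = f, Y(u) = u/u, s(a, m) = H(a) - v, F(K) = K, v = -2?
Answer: -103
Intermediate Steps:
s(a, m) = 8 (s(a, m) = 6 - 1*(-2) = 6 + 2 = 8)
Y(u) = 1
y(g, W) = 1
M(X) = 8 (M(X) = 8/1 = 8*1 = 8)
97 - 25*M(-5) = 97 - 25*8 = 97 - 200 = -103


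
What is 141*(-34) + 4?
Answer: -4790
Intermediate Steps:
141*(-34) + 4 = -4794 + 4 = -4790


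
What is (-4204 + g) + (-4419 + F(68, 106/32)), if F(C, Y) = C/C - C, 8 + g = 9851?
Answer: 1153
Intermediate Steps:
g = 9843 (g = -8 + 9851 = 9843)
F(C, Y) = 1 - C
(-4204 + g) + (-4419 + F(68, 106/32)) = (-4204 + 9843) + (-4419 + (1 - 1*68)) = 5639 + (-4419 + (1 - 68)) = 5639 + (-4419 - 67) = 5639 - 4486 = 1153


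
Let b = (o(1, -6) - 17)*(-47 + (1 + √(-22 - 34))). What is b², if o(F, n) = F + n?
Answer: 997040 - 89056*I*√14 ≈ 9.9704e+5 - 3.3322e+5*I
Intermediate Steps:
b = 1012 - 44*I*√14 (b = ((1 - 6) - 17)*(-47 + (1 + √(-22 - 34))) = (-5 - 17)*(-47 + (1 + √(-56))) = -22*(-47 + (1 + 2*I*√14)) = -22*(-46 + 2*I*√14) = 1012 - 44*I*√14 ≈ 1012.0 - 164.63*I)
b² = (1012 - 44*I*√14)²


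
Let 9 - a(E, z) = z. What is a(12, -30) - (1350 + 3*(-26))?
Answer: -1233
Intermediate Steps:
a(E, z) = 9 - z
a(12, -30) - (1350 + 3*(-26)) = (9 - 1*(-30)) - (1350 + 3*(-26)) = (9 + 30) - (1350 - 78) = 39 - 1*1272 = 39 - 1272 = -1233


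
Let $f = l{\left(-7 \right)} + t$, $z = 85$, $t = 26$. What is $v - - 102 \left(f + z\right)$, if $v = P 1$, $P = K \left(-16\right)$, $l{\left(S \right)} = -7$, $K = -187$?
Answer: $13600$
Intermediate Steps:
$P = 2992$ ($P = \left(-187\right) \left(-16\right) = 2992$)
$f = 19$ ($f = -7 + 26 = 19$)
$v = 2992$ ($v = 2992 \cdot 1 = 2992$)
$v - - 102 \left(f + z\right) = 2992 - - 102 \left(19 + 85\right) = 2992 - \left(-102\right) 104 = 2992 - -10608 = 2992 + 10608 = 13600$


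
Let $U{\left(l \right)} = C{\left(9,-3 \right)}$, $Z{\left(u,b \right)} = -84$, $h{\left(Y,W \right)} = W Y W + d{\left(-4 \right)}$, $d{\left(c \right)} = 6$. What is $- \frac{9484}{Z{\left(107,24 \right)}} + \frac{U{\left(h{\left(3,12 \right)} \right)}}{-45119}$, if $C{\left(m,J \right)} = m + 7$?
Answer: $\frac{106976813}{947499} \approx 112.9$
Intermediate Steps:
$C{\left(m,J \right)} = 7 + m$
$h{\left(Y,W \right)} = 6 + Y W^{2}$ ($h{\left(Y,W \right)} = W Y W + 6 = Y W^{2} + 6 = 6 + Y W^{2}$)
$U{\left(l \right)} = 16$ ($U{\left(l \right)} = 7 + 9 = 16$)
$- \frac{9484}{Z{\left(107,24 \right)}} + \frac{U{\left(h{\left(3,12 \right)} \right)}}{-45119} = - \frac{9484}{-84} + \frac{16}{-45119} = \left(-9484\right) \left(- \frac{1}{84}\right) + 16 \left(- \frac{1}{45119}\right) = \frac{2371}{21} - \frac{16}{45119} = \frac{106976813}{947499}$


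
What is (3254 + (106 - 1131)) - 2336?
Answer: -107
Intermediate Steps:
(3254 + (106 - 1131)) - 2336 = (3254 - 1025) - 2336 = 2229 - 2336 = -107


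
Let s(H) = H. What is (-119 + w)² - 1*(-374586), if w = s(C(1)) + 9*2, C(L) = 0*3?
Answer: 384787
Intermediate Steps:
C(L) = 0
w = 18 (w = 0 + 9*2 = 0 + 18 = 18)
(-119 + w)² - 1*(-374586) = (-119 + 18)² - 1*(-374586) = (-101)² + 374586 = 10201 + 374586 = 384787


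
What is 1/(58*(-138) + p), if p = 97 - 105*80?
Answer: -1/16307 ≈ -6.1323e-5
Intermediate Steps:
p = -8303 (p = 97 - 8400 = -8303)
1/(58*(-138) + p) = 1/(58*(-138) - 8303) = 1/(-8004 - 8303) = 1/(-16307) = -1/16307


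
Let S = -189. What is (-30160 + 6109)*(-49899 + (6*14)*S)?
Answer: 1581954525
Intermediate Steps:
(-30160 + 6109)*(-49899 + (6*14)*S) = (-30160 + 6109)*(-49899 + (6*14)*(-189)) = -24051*(-49899 + 84*(-189)) = -24051*(-49899 - 15876) = -24051*(-65775) = 1581954525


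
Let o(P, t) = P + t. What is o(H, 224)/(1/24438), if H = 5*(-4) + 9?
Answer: 5205294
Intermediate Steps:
H = -11 (H = -20 + 9 = -11)
o(H, 224)/(1/24438) = (-11 + 224)/(1/24438) = 213/(1/24438) = 213*24438 = 5205294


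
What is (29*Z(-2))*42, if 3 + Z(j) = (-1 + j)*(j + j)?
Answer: 10962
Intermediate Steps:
Z(j) = -3 + 2*j*(-1 + j) (Z(j) = -3 + (-1 + j)*(j + j) = -3 + (-1 + j)*(2*j) = -3 + 2*j*(-1 + j))
(29*Z(-2))*42 = (29*(-3 - 2*(-2) + 2*(-2)²))*42 = (29*(-3 + 4 + 2*4))*42 = (29*(-3 + 4 + 8))*42 = (29*9)*42 = 261*42 = 10962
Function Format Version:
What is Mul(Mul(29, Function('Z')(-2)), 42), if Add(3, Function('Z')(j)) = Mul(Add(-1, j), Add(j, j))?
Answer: 10962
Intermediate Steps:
Function('Z')(j) = Add(-3, Mul(2, j, Add(-1, j))) (Function('Z')(j) = Add(-3, Mul(Add(-1, j), Add(j, j))) = Add(-3, Mul(Add(-1, j), Mul(2, j))) = Add(-3, Mul(2, j, Add(-1, j))))
Mul(Mul(29, Function('Z')(-2)), 42) = Mul(Mul(29, Add(-3, Mul(-2, -2), Mul(2, Pow(-2, 2)))), 42) = Mul(Mul(29, Add(-3, 4, Mul(2, 4))), 42) = Mul(Mul(29, Add(-3, 4, 8)), 42) = Mul(Mul(29, 9), 42) = Mul(261, 42) = 10962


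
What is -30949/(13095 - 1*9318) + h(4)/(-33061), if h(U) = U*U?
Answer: -1023265321/124871397 ≈ -8.1945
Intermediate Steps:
h(U) = U²
-30949/(13095 - 1*9318) + h(4)/(-33061) = -30949/(13095 - 1*9318) + 4²/(-33061) = -30949/(13095 - 9318) + 16*(-1/33061) = -30949/3777 - 16/33061 = -1023265321/124871397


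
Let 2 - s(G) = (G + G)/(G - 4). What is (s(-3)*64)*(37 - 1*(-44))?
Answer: 41472/7 ≈ 5924.6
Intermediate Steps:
s(G) = 2 - 2*G/(-4 + G) (s(G) = 2 - (G + G)/(G - 4) = 2 - 2*G/(-4 + G))
(s(-3)*64)*(37 - 1*(-44)) = (-8/(-4 - 3)*64)*(37 - 1*(-44)) = (-8/(-7)*64)*(37 + 44) = (-8*(-⅐)*64)*81 = ((8/7)*64)*81 = (512/7)*81 = 41472/7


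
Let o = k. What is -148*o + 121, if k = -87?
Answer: 12997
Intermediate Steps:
o = -87
-148*o + 121 = -148*(-87) + 121 = 12876 + 121 = 12997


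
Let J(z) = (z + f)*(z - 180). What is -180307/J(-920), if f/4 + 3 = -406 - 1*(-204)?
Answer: -180307/1914000 ≈ -0.094204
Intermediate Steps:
f = -820 (f = -12 + 4*(-406 - 1*(-204)) = -12 + 4*(-406 + 204) = -12 + 4*(-202) = -12 - 808 = -820)
J(z) = (-820 + z)*(-180 + z) (J(z) = (z - 820)*(z - 180) = (-820 + z)*(-180 + z))
-180307/J(-920) = -180307/(147600 + (-920)² - 1000*(-920)) = -180307/(147600 + 846400 + 920000) = -180307/1914000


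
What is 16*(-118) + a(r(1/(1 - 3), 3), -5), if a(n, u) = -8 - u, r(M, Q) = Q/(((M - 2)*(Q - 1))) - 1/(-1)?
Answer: -1891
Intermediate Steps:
r(M, Q) = 1 + Q/((-1 + Q)*(-2 + M)) (r(M, Q) = Q/(((-2 + M)*(-1 + Q))) - 1*(-1) = Q/(((-1 + Q)*(-2 + M))) + 1 = Q*(1/((-1 + Q)*(-2 + M))) + 1 = Q/((-1 + Q)*(-2 + M)) + 1 = 1 + Q/((-1 + Q)*(-2 + M)))
16*(-118) + a(r(1/(1 - 3), 3), -5) = 16*(-118) + (-8 - 1*(-5)) = -1888 + (-8 + 5) = -1888 - 3 = -1891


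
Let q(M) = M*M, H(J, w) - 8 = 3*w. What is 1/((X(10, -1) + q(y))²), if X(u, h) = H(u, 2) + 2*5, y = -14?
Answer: 1/48400 ≈ 2.0661e-5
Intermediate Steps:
H(J, w) = 8 + 3*w
q(M) = M²
X(u, h) = 24 (X(u, h) = (8 + 3*2) + 2*5 = (8 + 6) + 10 = 14 + 10 = 24)
1/((X(10, -1) + q(y))²) = 1/((24 + (-14)²)²) = 1/((24 + 196)²) = 1/(220²) = 1/48400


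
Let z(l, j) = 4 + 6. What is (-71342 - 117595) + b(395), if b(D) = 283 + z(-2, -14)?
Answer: -188644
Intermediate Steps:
z(l, j) = 10
b(D) = 293 (b(D) = 283 + 10 = 293)
(-71342 - 117595) + b(395) = (-71342 - 117595) + 293 = -188937 + 293 = -188644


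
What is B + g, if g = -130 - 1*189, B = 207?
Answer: -112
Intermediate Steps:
g = -319 (g = -130 - 189 = -319)
B + g = 207 - 319 = -112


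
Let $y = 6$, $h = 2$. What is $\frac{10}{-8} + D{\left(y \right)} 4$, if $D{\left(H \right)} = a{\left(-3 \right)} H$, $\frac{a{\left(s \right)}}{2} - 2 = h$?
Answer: $\frac{763}{4} \approx 190.75$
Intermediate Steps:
$a{\left(s \right)} = 8$ ($a{\left(s \right)} = 4 + 2 \cdot 2 = 4 + 4 = 8$)
$D{\left(H \right)} = 8 H$
$\frac{10}{-8} + D{\left(y \right)} 4 = \frac{10}{-8} + 8 \cdot 6 \cdot 4 = 10 \left(- \frac{1}{8}\right) + 48 \cdot 4 = - \frac{5}{4} + 192 = \frac{763}{4}$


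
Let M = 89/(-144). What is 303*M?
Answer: -8989/48 ≈ -187.27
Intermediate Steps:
M = -89/144 (M = 89*(-1/144) = -89/144 ≈ -0.61806)
303*M = 303*(-89/144) = -8989/48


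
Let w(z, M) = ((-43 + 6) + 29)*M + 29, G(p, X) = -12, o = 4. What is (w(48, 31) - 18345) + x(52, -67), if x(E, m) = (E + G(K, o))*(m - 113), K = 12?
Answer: -25764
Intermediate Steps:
w(z, M) = 29 - 8*M (w(z, M) = (-37 + 29)*M + 29 = -8*M + 29 = 29 - 8*M)
x(E, m) = (-113 + m)*(-12 + E) (x(E, m) = (E - 12)*(m - 113) = (-12 + E)*(-113 + m) = (-113 + m)*(-12 + E))
(w(48, 31) - 18345) + x(52, -67) = ((29 - 8*31) - 18345) + (1356 - 113*52 - 12*(-67) + 52*(-67)) = ((29 - 248) - 18345) + (1356 - 5876 + 804 - 3484) = (-219 - 18345) - 7200 = -18564 - 7200 = -25764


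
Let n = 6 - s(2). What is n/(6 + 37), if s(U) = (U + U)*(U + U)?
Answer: -10/43 ≈ -0.23256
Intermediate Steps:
s(U) = 4*U**2 (s(U) = (2*U)*(2*U) = 4*U**2)
n = -10 (n = 6 - 4*2**2 = 6 - 4*4 = 6 - 1*16 = 6 - 16 = -10)
n/(6 + 37) = -10/(6 + 37) = -10/43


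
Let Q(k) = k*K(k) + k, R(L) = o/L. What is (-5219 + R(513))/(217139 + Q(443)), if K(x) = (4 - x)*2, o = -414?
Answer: 297529/9768204 ≈ 0.030459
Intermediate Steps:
R(L) = -414/L
K(x) = 8 - 2*x
Q(k) = k + k*(8 - 2*k) (Q(k) = k*(8 - 2*k) + k = k + k*(8 - 2*k))
(-5219 + R(513))/(217139 + Q(443)) = (-5219 - 414/513)/(217139 + 443*(9 - 2*443)) = (-5219 - 414*1/513)/(217139 + 443*(9 - 886)) = (-5219 - 46/57)/(217139 + 443*(-877)) = -297529/(57*(217139 - 388511)) = -297529/57/(-171372) = -297529/57*(-1/171372) = 297529/9768204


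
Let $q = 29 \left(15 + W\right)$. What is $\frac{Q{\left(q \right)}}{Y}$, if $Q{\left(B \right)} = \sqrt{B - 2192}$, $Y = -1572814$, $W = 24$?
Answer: $- \frac{i \sqrt{1061}}{1572814} \approx - 2.071 \cdot 10^{-5} i$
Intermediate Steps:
$q = 1131$ ($q = 29 \left(15 + 24\right) = 29 \cdot 39 = 1131$)
$Q{\left(B \right)} = \sqrt{-2192 + B}$
$\frac{Q{\left(q \right)}}{Y} = \frac{\sqrt{-2192 + 1131}}{-1572814} = \sqrt{-1061} \left(- \frac{1}{1572814}\right) = i \sqrt{1061} \left(- \frac{1}{1572814}\right) = - \frac{i \sqrt{1061}}{1572814}$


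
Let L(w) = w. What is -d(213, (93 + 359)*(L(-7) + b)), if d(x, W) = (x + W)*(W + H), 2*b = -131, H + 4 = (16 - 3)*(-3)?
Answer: -1068292841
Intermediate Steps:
H = -43 (H = -4 + (16 - 3)*(-3) = -4 + 13*(-3) = -4 - 39 = -43)
b = -131/2 (b = (1/2)*(-131) = -131/2 ≈ -65.500)
d(x, W) = (-43 + W)*(W + x) (d(x, W) = (x + W)*(W - 43) = (W + x)*(-43 + W) = (-43 + W)*(W + x))
-d(213, (93 + 359)*(L(-7) + b)) = -(((93 + 359)*(-7 - 131/2))**2 - 43*(93 + 359)*(-7 - 131/2) - 43*213 + ((93 + 359)*(-7 - 131/2))*213) = -((452*(-145/2))**2 - 19436*(-145)/2 - 9159 + (452*(-145/2))*213) = -((-32770)**2 - 43*(-32770) - 9159 - 32770*213) = -(1073872900 + 1409110 - 9159 - 6980010) = -1*1068292841 = -1068292841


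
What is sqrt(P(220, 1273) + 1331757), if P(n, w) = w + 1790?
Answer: 2*sqrt(333705) ≈ 1155.3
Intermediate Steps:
P(n, w) = 1790 + w
sqrt(P(220, 1273) + 1331757) = sqrt((1790 + 1273) + 1331757) = sqrt(3063 + 1331757) = sqrt(1334820) = 2*sqrt(333705)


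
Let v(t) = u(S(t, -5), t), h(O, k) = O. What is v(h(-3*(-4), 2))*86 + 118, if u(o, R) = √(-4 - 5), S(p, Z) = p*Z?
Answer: 118 + 258*I ≈ 118.0 + 258.0*I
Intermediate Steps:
S(p, Z) = Z*p
u(o, R) = 3*I (u(o, R) = √(-9) = 3*I)
v(t) = 3*I
v(h(-3*(-4), 2))*86 + 118 = (3*I)*86 + 118 = 258*I + 118 = 118 + 258*I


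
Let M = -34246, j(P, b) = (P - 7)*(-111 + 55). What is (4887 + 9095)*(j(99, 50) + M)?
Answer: -550862836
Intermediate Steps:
j(P, b) = 392 - 56*P (j(P, b) = (-7 + P)*(-56) = 392 - 56*P)
(4887 + 9095)*(j(99, 50) + M) = (4887 + 9095)*((392 - 56*99) - 34246) = 13982*((392 - 5544) - 34246) = 13982*(-5152 - 34246) = 13982*(-39398) = -550862836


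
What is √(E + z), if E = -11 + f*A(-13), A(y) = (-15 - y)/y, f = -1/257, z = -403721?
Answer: I*√4506570039374/3341 ≈ 635.4*I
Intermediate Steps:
f = -1/257 (f = -1*1/257 = -1/257 ≈ -0.0038911)
A(y) = (-15 - y)/y
E = -36753/3341 (E = -11 - (-15 - 1*(-13))/(257*(-13)) = -11 - (-1)*(-15 + 13)/3341 = -11 - (-1)*(-2)/3341 = -11 - 1/257*2/13 = -11 - 2/3341 = -36753/3341 ≈ -11.001)
√(E + z) = √(-36753/3341 - 403721) = √(-1348868614/3341) = I*√4506570039374/3341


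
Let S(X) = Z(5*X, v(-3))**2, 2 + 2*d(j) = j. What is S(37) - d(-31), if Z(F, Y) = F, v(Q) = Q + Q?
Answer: 68483/2 ≈ 34242.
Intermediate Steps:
d(j) = -1 + j/2
v(Q) = 2*Q
S(X) = 25*X**2 (S(X) = (5*X)**2 = 25*X**2)
S(37) - d(-31) = 25*37**2 - (-1 + (1/2)*(-31)) = 25*1369 - (-1 - 31/2) = 34225 - 1*(-33/2) = 34225 + 33/2 = 68483/2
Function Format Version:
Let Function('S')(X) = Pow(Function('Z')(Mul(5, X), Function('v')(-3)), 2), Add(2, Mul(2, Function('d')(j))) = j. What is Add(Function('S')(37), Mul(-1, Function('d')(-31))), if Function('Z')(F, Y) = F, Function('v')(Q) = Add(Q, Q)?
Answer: Rational(68483, 2) ≈ 34242.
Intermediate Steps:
Function('d')(j) = Add(-1, Mul(Rational(1, 2), j))
Function('v')(Q) = Mul(2, Q)
Function('S')(X) = Mul(25, Pow(X, 2)) (Function('S')(X) = Pow(Mul(5, X), 2) = Mul(25, Pow(X, 2)))
Add(Function('S')(37), Mul(-1, Function('d')(-31))) = Add(Mul(25, Pow(37, 2)), Mul(-1, Add(-1, Mul(Rational(1, 2), -31)))) = Add(Mul(25, 1369), Mul(-1, Add(-1, Rational(-31, 2)))) = Add(34225, Mul(-1, Rational(-33, 2))) = Add(34225, Rational(33, 2)) = Rational(68483, 2)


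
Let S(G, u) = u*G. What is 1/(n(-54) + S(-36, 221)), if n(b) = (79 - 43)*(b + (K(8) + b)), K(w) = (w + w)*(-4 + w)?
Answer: -1/9540 ≈ -0.00010482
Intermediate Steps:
S(G, u) = G*u
K(w) = 2*w*(-4 + w) (K(w) = (2*w)*(-4 + w) = 2*w*(-4 + w))
n(b) = 2304 + 72*b (n(b) = (79 - 43)*(b + (2*8*(-4 + 8) + b)) = 36*(b + (2*8*4 + b)) = 36*(b + (64 + b)) = 36*(64 + 2*b) = 2304 + 72*b)
1/(n(-54) + S(-36, 221)) = 1/((2304 + 72*(-54)) - 36*221) = 1/((2304 - 3888) - 7956) = 1/(-1584 - 7956) = 1/(-9540) = -1/9540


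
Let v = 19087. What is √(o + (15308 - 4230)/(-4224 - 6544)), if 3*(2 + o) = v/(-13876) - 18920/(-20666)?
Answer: I*√29629865124301539575722/96495216484 ≈ 1.7839*I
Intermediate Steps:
o = -308747753/143380708 (o = -2 + (19087/(-13876) - 18920/(-20666))/3 = -2 + (19087*(-1/13876) - 18920*(-1/20666))/3 = -2 + (-19087/13876 + 9460/10333)/3 = -2 + (⅓)*(-65959011/143380708) = -2 - 21986337/143380708 = -308747753/143380708 ≈ -2.1533)
√(o + (15308 - 4230)/(-4224 - 6544)) = √(-308747753/143380708 + (15308 - 4230)/(-4224 - 6544)) = √(-308747753/143380708 + 11078/(-10768)) = √(-308747753/143380708 + 11078*(-1/10768)) = √(-308747753/143380708 - 5539/5384) = √(-614120910941/192990432968) = I*√29629865124301539575722/96495216484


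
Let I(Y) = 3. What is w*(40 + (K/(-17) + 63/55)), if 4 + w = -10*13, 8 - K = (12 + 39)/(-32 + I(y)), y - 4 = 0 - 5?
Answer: -147412596/27115 ≈ -5436.6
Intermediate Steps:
y = -1 (y = 4 + (0 - 5) = 4 - 5 = -1)
K = 283/29 (K = 8 - (12 + 39)/(-32 + 3) = 8 - 51/(-29) = 8 - 51*(-1)/29 = 8 - 1*(-51/29) = 8 + 51/29 = 283/29 ≈ 9.7586)
w = -134 (w = -4 - 10*13 = -4 - 130 = -134)
w*(40 + (K/(-17) + 63/55)) = -134*(40 + ((283/29)/(-17) + 63/55)) = -134*(40 + ((283/29)*(-1/17) + 63*(1/55))) = -134*(40 + (-283/493 + 63/55)) = -134*(40 + 15494/27115) = -134*1100094/27115 = -147412596/27115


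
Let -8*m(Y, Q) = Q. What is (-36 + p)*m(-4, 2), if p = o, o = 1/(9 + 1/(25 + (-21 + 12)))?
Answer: 1301/145 ≈ 8.9724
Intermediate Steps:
m(Y, Q) = -Q/8
o = 16/145 (o = 1/(9 + 1/(25 - 9)) = 1/(9 + 1/16) = 1/(145/16) = 16/145 ≈ 0.11034)
p = 16/145 ≈ 0.11034
(-36 + p)*m(-4, 2) = (-36 + 16/145)*(-⅛*2) = -5204/145*(-¼) = 1301/145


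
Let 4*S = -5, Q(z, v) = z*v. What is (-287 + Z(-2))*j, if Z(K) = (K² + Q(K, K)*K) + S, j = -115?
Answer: 134435/4 ≈ 33609.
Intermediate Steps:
Q(z, v) = v*z
S = -5/4 (S = (¼)*(-5) = -5/4 ≈ -1.2500)
Z(K) = -5/4 + K² + K³ (Z(K) = (K² + (K*K)*K) - 5/4 = (K² + K²*K) - 5/4 = (K² + K³) - 5/4 = -5/4 + K² + K³)
(-287 + Z(-2))*j = (-287 + (-5/4 + (-2)² + (-2)³))*(-115) = (-287 + (-5/4 + 4 - 8))*(-115) = (-287 - 21/4)*(-115) = -1169/4*(-115) = 134435/4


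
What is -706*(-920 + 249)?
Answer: 473726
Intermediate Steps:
-706*(-920 + 249) = -706*(-671) = 473726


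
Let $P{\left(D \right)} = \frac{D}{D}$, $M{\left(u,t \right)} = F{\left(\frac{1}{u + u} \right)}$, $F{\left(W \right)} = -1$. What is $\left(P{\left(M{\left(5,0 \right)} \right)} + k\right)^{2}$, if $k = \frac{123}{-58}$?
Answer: $\frac{4225}{3364} \approx 1.2559$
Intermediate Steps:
$M{\left(u,t \right)} = -1$
$P{\left(D \right)} = 1$
$k = - \frac{123}{58}$ ($k = 123 \left(- \frac{1}{58}\right) = - \frac{123}{58} \approx -2.1207$)
$\left(P{\left(M{\left(5,0 \right)} \right)} + k\right)^{2} = \left(1 - \frac{123}{58}\right)^{2} = \left(- \frac{65}{58}\right)^{2} = \frac{4225}{3364}$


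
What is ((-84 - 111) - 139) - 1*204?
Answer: -538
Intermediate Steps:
((-84 - 111) - 139) - 1*204 = (-195 - 139) - 204 = -334 - 204 = -538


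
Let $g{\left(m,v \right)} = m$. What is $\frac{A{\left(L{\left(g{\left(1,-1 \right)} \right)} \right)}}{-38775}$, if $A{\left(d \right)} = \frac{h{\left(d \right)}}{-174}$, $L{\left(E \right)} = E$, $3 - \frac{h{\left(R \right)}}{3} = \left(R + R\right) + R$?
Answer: $0$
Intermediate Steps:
$h{\left(R \right)} = 9 - 9 R$ ($h{\left(R \right)} = 9 - 3 \left(\left(R + R\right) + R\right) = 9 - 3 \left(2 R + R\right) = 9 - 3 \cdot 3 R = 9 - 9 R$)
$A{\left(d \right)} = - \frac{3}{58} + \frac{3 d}{58}$ ($A{\left(d \right)} = \frac{9 - 9 d}{-174} = \left(9 - 9 d\right) \left(- \frac{1}{174}\right) = - \frac{3}{58} + \frac{3 d}{58}$)
$\frac{A{\left(L{\left(g{\left(1,-1 \right)} \right)} \right)}}{-38775} = \frac{- \frac{3}{58} + \frac{3}{58} \cdot 1}{-38775} = \left(- \frac{3}{58} + \frac{3}{58}\right) \left(- \frac{1}{38775}\right) = 0 \left(- \frac{1}{38775}\right) = 0$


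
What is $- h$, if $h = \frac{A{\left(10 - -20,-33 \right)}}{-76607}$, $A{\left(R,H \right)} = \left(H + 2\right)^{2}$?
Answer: $\frac{961}{76607} \approx 0.012545$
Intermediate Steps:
$A{\left(R,H \right)} = \left(2 + H\right)^{2}$
$h = - \frac{961}{76607}$ ($h = \frac{\left(2 - 33\right)^{2}}{-76607} = \left(-31\right)^{2} \left(- \frac{1}{76607}\right) = 961 \left(- \frac{1}{76607}\right) = - \frac{961}{76607} \approx -0.012545$)
$- h = \left(-1\right) \left(- \frac{961}{76607}\right) = \frac{961}{76607}$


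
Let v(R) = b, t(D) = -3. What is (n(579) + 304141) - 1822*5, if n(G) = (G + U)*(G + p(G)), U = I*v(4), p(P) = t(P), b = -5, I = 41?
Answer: 510455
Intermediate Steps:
v(R) = -5
p(P) = -3
U = -205 (U = 41*(-5) = -205)
n(G) = (-205 + G)*(-3 + G) (n(G) = (G - 205)*(G - 3) = (-205 + G)*(-3 + G))
(n(579) + 304141) - 1822*5 = ((615 + 579² - 208*579) + 304141) - 1822*5 = ((615 + 335241 - 120432) + 304141) - 1*9110 = (215424 + 304141) - 9110 = 519565 - 9110 = 510455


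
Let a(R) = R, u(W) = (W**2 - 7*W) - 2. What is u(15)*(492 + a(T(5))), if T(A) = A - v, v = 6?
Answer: 57938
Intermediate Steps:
u(W) = -2 + W**2 - 7*W
T(A) = -6 + A (T(A) = A - 1*6 = A - 6 = -6 + A)
u(15)*(492 + a(T(5))) = (-2 + 15**2 - 7*15)*(492 + (-6 + 5)) = (-2 + 225 - 105)*(492 - 1) = 118*491 = 57938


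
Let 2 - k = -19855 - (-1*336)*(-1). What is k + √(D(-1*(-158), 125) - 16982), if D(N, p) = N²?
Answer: 20193 + √7982 ≈ 20282.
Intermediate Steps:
k = 20193 (k = 2 - (-19855 - (-1*336)*(-1)) = 2 - (-19855 - (-336)*(-1)) = 2 - (-19855 - 1*336) = 2 - (-19855 - 336) = 2 - 1*(-20191) = 2 + 20191 = 20193)
k + √(D(-1*(-158), 125) - 16982) = 20193 + √((-1*(-158))² - 16982) = 20193 + √(158² - 16982) = 20193 + √(24964 - 16982) = 20193 + √7982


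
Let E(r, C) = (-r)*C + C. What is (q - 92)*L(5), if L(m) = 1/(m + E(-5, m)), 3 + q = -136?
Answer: -33/5 ≈ -6.6000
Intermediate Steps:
q = -139 (q = -3 - 136 = -139)
E(r, C) = C - C*r (E(r, C) = -C*r + C = C - C*r)
L(m) = 1/(7*m) (L(m) = 1/(m + m*(1 - 1*(-5))) = 1/(m + m*(1 + 5)) = 1/(m + m*6) = 1/(m + 6*m) = 1/(7*m))
(q - 92)*L(5) = (-139 - 92)*((1/7)/5) = -33/5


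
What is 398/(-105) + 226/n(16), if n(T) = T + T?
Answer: 5497/1680 ≈ 3.2720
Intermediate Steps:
n(T) = 2*T
398/(-105) + 226/n(16) = 398/(-105) + 226/((2*16)) = 398*(-1/105) + 226/32 = -398/105 + 226*(1/32) = -398/105 + 113/16 = 5497/1680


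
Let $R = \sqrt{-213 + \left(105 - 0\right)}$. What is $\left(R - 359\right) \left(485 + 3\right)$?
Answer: $-175192 + 2928 i \sqrt{3} \approx -1.7519 \cdot 10^{5} + 5071.4 i$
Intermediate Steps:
$R = 6 i \sqrt{3}$ ($R = \sqrt{-213 + \left(105 + 0\right)} = \sqrt{-213 + 105} = \sqrt{-108} = 6 i \sqrt{3} \approx 10.392 i$)
$\left(R - 359\right) \left(485 + 3\right) = \left(6 i \sqrt{3} - 359\right) \left(485 + 3\right) = \left(-359 + 6 i \sqrt{3}\right) 488 = -175192 + 2928 i \sqrt{3}$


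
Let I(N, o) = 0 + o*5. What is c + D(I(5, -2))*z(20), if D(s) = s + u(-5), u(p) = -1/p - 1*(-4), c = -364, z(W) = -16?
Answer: -1356/5 ≈ -271.20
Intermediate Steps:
I(N, o) = 5*o (I(N, o) = 0 + 5*o = 5*o)
u(p) = 4 - 1/p (u(p) = -1/p + 4 = 4 - 1/p)
D(s) = 21/5 + s (D(s) = s + (4 - 1/(-5)) = s + (4 - 1*(-⅕)) = s + (4 + ⅕) = s + 21/5 = 21/5 + s)
c + D(I(5, -2))*z(20) = -364 + (21/5 + 5*(-2))*(-16) = -364 + (21/5 - 10)*(-16) = -364 - 29/5*(-16) = -364 + 464/5 = -1356/5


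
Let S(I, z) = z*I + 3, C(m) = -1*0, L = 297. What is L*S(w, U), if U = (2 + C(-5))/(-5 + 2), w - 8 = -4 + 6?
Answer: -1089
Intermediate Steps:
C(m) = 0
w = 10 (w = 8 + (-4 + 6) = 8 + 2 = 10)
U = -⅔ (U = (2 + 0)/(-5 + 2) = 2/(-3) = 2*(-⅓) = -⅔ ≈ -0.66667)
S(I, z) = 3 + I*z (S(I, z) = I*z + 3 = 3 + I*z)
L*S(w, U) = 297*(3 + 10*(-⅔)) = 297*(3 - 20/3) = 297*(-11/3) = -1089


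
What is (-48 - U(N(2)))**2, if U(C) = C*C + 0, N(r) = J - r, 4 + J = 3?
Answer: 3249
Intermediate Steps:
J = -1 (J = -4 + 3 = -1)
N(r) = -1 - r
U(C) = C**2 (U(C) = C**2 + 0 = C**2)
(-48 - U(N(2)))**2 = (-48 - (-1 - 1*2)**2)**2 = (-48 - (-1 - 2)**2)**2 = (-48 - 1*(-3)**2)**2 = (-48 - 1*9)**2 = (-48 - 9)**2 = (-57)**2 = 3249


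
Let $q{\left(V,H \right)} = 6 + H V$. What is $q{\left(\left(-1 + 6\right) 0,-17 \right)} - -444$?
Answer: $450$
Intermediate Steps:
$q{\left(\left(-1 + 6\right) 0,-17 \right)} - -444 = \left(6 - 17 \left(-1 + 6\right) 0\right) - -444 = \left(6 - 17 \cdot 5 \cdot 0\right) + 444 = \left(6 - 0\right) + 444 = \left(6 + 0\right) + 444 = 6 + 444 = 450$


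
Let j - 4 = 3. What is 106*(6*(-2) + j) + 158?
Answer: -372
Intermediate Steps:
j = 7 (j = 4 + 3 = 7)
106*(6*(-2) + j) + 158 = 106*(6*(-2) + 7) + 158 = 106*(-12 + 7) + 158 = 106*(-5) + 158 = -530 + 158 = -372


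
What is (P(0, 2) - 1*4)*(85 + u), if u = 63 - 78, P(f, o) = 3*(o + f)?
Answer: 140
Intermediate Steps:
P(f, o) = 3*f + 3*o (P(f, o) = 3*(f + o) = 3*f + 3*o)
u = -15
(P(0, 2) - 1*4)*(85 + u) = ((3*0 + 3*2) - 1*4)*(85 - 15) = ((0 + 6) - 4)*70 = (6 - 4)*70 = 2*70 = 140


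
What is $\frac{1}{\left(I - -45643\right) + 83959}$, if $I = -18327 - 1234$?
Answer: $\frac{1}{110041} \approx 9.0875 \cdot 10^{-6}$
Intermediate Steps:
$I = -19561$
$\frac{1}{\left(I - -45643\right) + 83959} = \frac{1}{\left(-19561 - -45643\right) + 83959} = \frac{1}{\left(-19561 + 45643\right) + 83959} = \frac{1}{26082 + 83959} = \frac{1}{110041}$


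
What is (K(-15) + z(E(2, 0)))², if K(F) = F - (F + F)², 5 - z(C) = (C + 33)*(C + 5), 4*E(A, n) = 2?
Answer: 19158129/16 ≈ 1.1974e+6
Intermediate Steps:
E(A, n) = ½ (E(A, n) = (¼)*2 = ½)
z(C) = 5 - (5 + C)*(33 + C) (z(C) = 5 - (C + 33)*(C + 5) = 5 - (33 + C)*(5 + C) = 5 - (5 + C)*(33 + C))
K(F) = F - 4*F² (K(F) = F - (2*F)² = F - 4*F²)
(K(-15) + z(E(2, 0)))² = (-15*(1 - 4*(-15)) + (-160 - (½)² - 38*½))² = (-15*(1 + 60) + (-160 - 1*¼ - 19))² = (-15*61 + (-160 - ¼ - 19))² = (-915 - 717/4)² = (-4377/4)² = 19158129/16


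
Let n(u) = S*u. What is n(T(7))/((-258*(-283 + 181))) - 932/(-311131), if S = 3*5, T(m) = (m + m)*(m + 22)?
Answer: 319885717/1364620566 ≈ 0.23441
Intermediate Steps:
T(m) = 2*m*(22 + m) (T(m) = (2*m)*(22 + m) = 2*m*(22 + m))
S = 15
n(u) = 15*u
n(T(7))/((-258*(-283 + 181))) - 932/(-311131) = (15*(2*7*(22 + 7)))/((-258*(-283 + 181))) - 932/(-311131) = (15*(2*7*29))/((-258*(-102))) - 932*(-1/311131) = (15*406)/26316 + 932/311131 = 6090*(1/26316) + 932/311131 = 1015/4386 + 932/311131 = 319885717/1364620566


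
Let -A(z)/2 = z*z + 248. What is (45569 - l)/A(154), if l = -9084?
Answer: -54653/47928 ≈ -1.1403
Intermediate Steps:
A(z) = -496 - 2*z² (A(z) = -2*(z*z + 248) = -2*(z² + 248) = -2*(248 + z²) = -496 - 2*z²)
(45569 - l)/A(154) = (45569 - 1*(-9084))/(-496 - 2*154²) = (45569 + 9084)/(-496 - 2*23716) = 54653/(-496 - 47432) = 54653/(-47928) = 54653*(-1/47928) = -54653/47928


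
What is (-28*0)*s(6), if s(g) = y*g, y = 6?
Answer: 0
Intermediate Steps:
s(g) = 6*g
(-28*0)*s(6) = (-28*0)*(6*6) = 0*36 = 0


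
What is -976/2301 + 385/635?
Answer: 53225/292227 ≈ 0.18214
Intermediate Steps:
-976/2301 + 385/635 = -976*1/2301 + 385*(1/635) = -976/2301 + 77/127 = 53225/292227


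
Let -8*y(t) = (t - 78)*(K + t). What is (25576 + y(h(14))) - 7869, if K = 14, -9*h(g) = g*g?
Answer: 2852819/162 ≈ 17610.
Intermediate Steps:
h(g) = -g²/9 (h(g) = -g*g/9 = -g²/9)
y(t) = -(-78 + t)*(14 + t)/8 (y(t) = -(t - 78)*(14 + t)/8 = -(-78 + t)*(14 + t)/8)
(25576 + y(h(14))) - 7869 = (25576 + (273/2 + 8*(-⅑*14²) - (-⅑*14²)²/8)) - 7869 = (25576 + (273/2 + 8*(-⅑*196) - (-⅑*196)²/8)) - 7869 = (25576 + (273/2 + 8*(-196/9) - (-196/9)²/8)) - 7869 = (25576 + (273/2 - 1568/9 - ⅛*38416/81)) - 7869 = (25576 + (273/2 - 1568/9 - 4802/81)) - 7869 = (25576 - 15715/162) - 7869 = 4127597/162 - 7869 = 2852819/162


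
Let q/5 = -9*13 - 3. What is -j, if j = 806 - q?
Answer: -1406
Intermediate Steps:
q = -600 (q = 5*(-9*13 - 3) = 5*(-117 - 3) = 5*(-120) = -600)
j = 1406 (j = 806 - 1*(-600) = 806 + 600 = 1406)
-j = -1*1406 = -1406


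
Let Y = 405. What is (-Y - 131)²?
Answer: 287296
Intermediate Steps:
(-Y - 131)² = (-1*405 - 131)² = (-405 - 131)² = (-536)² = 287296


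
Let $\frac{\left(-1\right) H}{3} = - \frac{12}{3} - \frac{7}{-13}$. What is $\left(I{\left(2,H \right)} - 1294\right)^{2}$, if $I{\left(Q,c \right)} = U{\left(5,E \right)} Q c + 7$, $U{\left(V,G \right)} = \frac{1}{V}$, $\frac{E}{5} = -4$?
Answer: $\frac{278122329}{169} \approx 1.6457 \cdot 10^{6}$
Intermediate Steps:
$E = -20$ ($E = 5 \left(-4\right) = -20$)
$H = \frac{135}{13}$ ($H = - 3 \left(- \frac{12}{3} - \frac{7}{-13}\right) = - 3 \left(\left(-12\right) \frac{1}{3} - - \frac{7}{13}\right) = - 3 \left(-4 + \frac{7}{13}\right) = \left(-3\right) \left(- \frac{45}{13}\right) = \frac{135}{13} \approx 10.385$)
$I{\left(Q,c \right)} = 7 + \frac{Q c}{5}$ ($I{\left(Q,c \right)} = \frac{Q}{5} c + 7 = \frac{Q c}{5} + 7 = 7 + \frac{Q c}{5}$)
$\left(I{\left(2,H \right)} - 1294\right)^{2} = \left(\left(7 + \frac{1}{5} \cdot 2 \cdot \frac{135}{13}\right) - 1294\right)^{2} = \left(\left(7 + \frac{54}{13}\right) - 1294\right)^{2} = \left(\frac{145}{13} - 1294\right)^{2} = \left(- \frac{16677}{13}\right)^{2} = \frac{278122329}{169}$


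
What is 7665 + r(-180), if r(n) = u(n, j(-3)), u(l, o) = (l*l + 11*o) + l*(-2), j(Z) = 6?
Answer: 40491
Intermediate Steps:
u(l, o) = l² - 2*l + 11*o (u(l, o) = (l² + 11*o) - 2*l = l² - 2*l + 11*o)
r(n) = 66 + n² - 2*n (r(n) = n² - 2*n + 11*6 = n² - 2*n + 66 = 66 + n² - 2*n)
7665 + r(-180) = 7665 + (66 + (-180)² - 2*(-180)) = 7665 + (66 + 32400 + 360) = 7665 + 32826 = 40491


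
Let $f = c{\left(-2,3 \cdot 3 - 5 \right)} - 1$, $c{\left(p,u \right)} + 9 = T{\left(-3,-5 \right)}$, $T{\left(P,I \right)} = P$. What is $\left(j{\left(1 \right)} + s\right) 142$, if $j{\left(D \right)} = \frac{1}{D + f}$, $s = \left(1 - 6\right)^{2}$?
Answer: $\frac{21229}{6} \approx 3538.2$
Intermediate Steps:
$c{\left(p,u \right)} = -12$ ($c{\left(p,u \right)} = -9 - 3 = -12$)
$f = -13$ ($f = -12 - 1 = -13$)
$s = 25$ ($s = \left(-5\right)^{2} = 25$)
$j{\left(D \right)} = \frac{1}{-13 + D}$ ($j{\left(D \right)} = \frac{1}{D - 13} = \frac{1}{-13 + D}$)
$\left(j{\left(1 \right)} + s\right) 142 = \left(\frac{1}{-13 + 1} + 25\right) 142 = \left(\frac{1}{-12} + 25\right) 142 = \left(- \frac{1}{12} + 25\right) 142 = \frac{299}{12} \cdot 142 = \frac{21229}{6}$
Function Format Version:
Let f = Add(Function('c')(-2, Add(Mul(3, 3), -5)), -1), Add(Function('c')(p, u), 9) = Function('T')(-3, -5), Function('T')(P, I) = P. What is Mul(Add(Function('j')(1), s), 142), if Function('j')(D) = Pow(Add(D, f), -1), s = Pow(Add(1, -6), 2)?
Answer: Rational(21229, 6) ≈ 3538.2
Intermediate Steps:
Function('c')(p, u) = -12 (Function('c')(p, u) = Add(-9, -3) = -12)
f = -13 (f = Add(-12, -1) = -13)
s = 25 (s = Pow(-5, 2) = 25)
Function('j')(D) = Pow(Add(-13, D), -1) (Function('j')(D) = Pow(Add(D, -13), -1) = Pow(Add(-13, D), -1))
Mul(Add(Function('j')(1), s), 142) = Mul(Add(Pow(Add(-13, 1), -1), 25), 142) = Mul(Add(Pow(-12, -1), 25), 142) = Mul(Add(Rational(-1, 12), 25), 142) = Mul(Rational(299, 12), 142) = Rational(21229, 6)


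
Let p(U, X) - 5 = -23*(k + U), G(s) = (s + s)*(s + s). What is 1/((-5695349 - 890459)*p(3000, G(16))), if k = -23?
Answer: 1/450903930528 ≈ 2.2178e-12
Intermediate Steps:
G(s) = 4*s² (G(s) = (2*s)*(2*s) = 4*s²)
p(U, X) = 534 - 23*U (p(U, X) = 5 - 23*(-23 + U) = 5 + (529 - 23*U) = 534 - 23*U)
1/((-5695349 - 890459)*p(3000, G(16))) = 1/((-5695349 - 890459)*(534 - 23*3000)) = 1/((-6585808)*(534 - 69000)) = -1/6585808/(-68466) = -1/6585808*(-1/68466) = 1/450903930528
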